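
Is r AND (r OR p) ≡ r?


Compare truth tables:
p | r | φ | ψ
-------------
F | F | F | F
T | F | F | F
F | T | T | T
T | T | T | T
The columns φ and ψ agree on every row.

Yes, they are logically equivalent.


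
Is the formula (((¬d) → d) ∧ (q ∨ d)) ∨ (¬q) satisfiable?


Search for a satisfying assignment over {d, q}.
Try d=F, q=F: the formula evaluates to T.
A satisfying assignment exists.

Satisfiable.


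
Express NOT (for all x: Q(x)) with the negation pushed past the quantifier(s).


¬(for all x: φ) = there exists x: ¬φ, and ¬(there exists x: φ) = for all x: ¬φ.
Apply to the universal statement.

there exists x: NOT(Q(x))


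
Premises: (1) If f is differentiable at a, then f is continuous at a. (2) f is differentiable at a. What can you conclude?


Modus ponens: from (P → Q) and P, infer Q.
P = 'f is differentiable at a' is asserted, and P → Q holds, so Q follows.

f is continuous at a.


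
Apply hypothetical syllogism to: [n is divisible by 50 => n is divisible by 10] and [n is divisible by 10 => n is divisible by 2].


Hypothetical syllogism: from (P → Q) and (Q → R), infer (P → R).
Chain the two implications through the shared middle term 'n is divisible by 10'.

n is divisible by 50 => n is divisible by 2


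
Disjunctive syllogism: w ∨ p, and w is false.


Disjunctive syllogism: from (P ∨ Q) and ¬P, infer Q.
One disjunct, 'w', is ruled out; the other must hold.

p


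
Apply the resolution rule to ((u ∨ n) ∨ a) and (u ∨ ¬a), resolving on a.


The clauses contain complementary literals a and ¬a.
Resolution eliminates this pair and disjoins the remaining literals (merging duplicates).

(u ∨ n)


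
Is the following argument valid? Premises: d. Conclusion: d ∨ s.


This matches the form of disjunction introduction: the conclusion follows in every model of the premises.

Valid.


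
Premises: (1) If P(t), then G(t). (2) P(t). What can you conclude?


Modus ponens: from (P → Q) and P, infer Q.
P = 'P(t)' is asserted, and P → Q holds, so Q follows.

G(t).


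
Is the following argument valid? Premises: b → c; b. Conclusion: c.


This matches the form of modus ponens: the conclusion follows in every model of the premises.

Valid.


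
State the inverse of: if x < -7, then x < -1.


The inverse of (P → Q) is (¬P → ¬Q). It is equivalent to the converse, not to the original.
Here P = 'x < -7' and Q = 'x < -1'.

If not (x < -7), then not (x < -1).


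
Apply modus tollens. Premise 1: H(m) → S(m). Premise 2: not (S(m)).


Modus tollens: from (P → Q) and ¬Q, infer ¬P.
Q = 'S(m)' is denied; since P → Q, P must also fail.

Not (H(m)).


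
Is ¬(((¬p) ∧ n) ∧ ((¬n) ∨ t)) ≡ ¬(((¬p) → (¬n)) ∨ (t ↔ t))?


Compare truth tables:
n | p | t | φ | ψ
-----------------
F | F | F | T | F
T | F | F | T | F
F | T | F | T | F
T | T | F | T | F
F | F | T | T | F
T | F | T | F | F
F | T | T | T | F
T | T | T | T | F
They differ at row 1 (n=F, p=F, t=F): φ=T but ψ=F.

No, they are not logically equivalent.


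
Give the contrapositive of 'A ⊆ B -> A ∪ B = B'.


The contrapositive of (P → Q) is (¬Q → ¬P); it is logically equivalent to the original.
Here P = 'A ⊆ B' and Q = 'A ∪ B = B'.

If not (A ∪ B = B), then not (A ⊆ B).


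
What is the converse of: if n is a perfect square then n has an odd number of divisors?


The converse of (P → Q) is (Q → P). It is not in general equivalent to the original.
Here P = 'n is a perfect square' and Q = 'n has an odd number of divisors'.

If n has an odd number of divisors, then n is a perfect square.


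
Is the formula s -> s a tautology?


Build the truth table over {s}:
s | φ
-----
F | T
T | T
Every row evaluates to true.

Yes, it is a tautology.


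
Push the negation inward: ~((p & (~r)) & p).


De Morgan: the negation of a conjunction is the disjunction of the negations.
Distribute ~ across &, flipping it to |, and negate each literal.

((~p) | r) | (~p)


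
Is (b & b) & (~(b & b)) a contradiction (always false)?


Truth table over {b}:
b | φ
-----
False | False
True | False
Every row is false.

Yes, it is a contradiction.


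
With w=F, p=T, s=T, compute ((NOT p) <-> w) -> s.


Substitute w=F, p=T, s=T:
NOT p = F
(NOT p) <-> w = F <-> F = T
((NOT p) <-> w) -> s = T -> T = T

T


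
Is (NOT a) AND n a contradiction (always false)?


Truth table over {a, n}:
a | n | φ
---------
F | F | F
T | F | F
F | T | T
T | T | F
Satisfying assignment at row 3: a=F, n=T gives T.

No, it is not a contradiction.


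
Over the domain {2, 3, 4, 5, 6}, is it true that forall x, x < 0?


Evaluate the predicate on each element: 2:False, 3:False, 4:False, 5:False, 6:False.
Counterexample x = 2 fails the predicate.

False


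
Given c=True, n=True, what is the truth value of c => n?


Implication is false only when antecedent is true and consequent is false.
Substitute: c=True, n=True.
True => True evaluates to True.

True


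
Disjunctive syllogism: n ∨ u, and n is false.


Disjunctive syllogism: from (P ∨ Q) and ¬P, infer Q.
One disjunct, 'n', is ruled out; the other must hold.

u


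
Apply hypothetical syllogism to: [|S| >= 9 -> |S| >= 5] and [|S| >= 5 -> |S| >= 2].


Hypothetical syllogism: from (P → Q) and (Q → R), infer (P → R).
Chain the two implications through the shared middle term '|S| >= 5'.

|S| >= 9 -> |S| >= 2


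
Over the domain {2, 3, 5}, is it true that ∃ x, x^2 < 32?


Evaluate the predicate on each element: 2:T, 3:T, 5:T.
Witness x = 2 satisfies the predicate.

T


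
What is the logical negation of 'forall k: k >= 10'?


¬(forall x: φ) = exists x: ¬φ, and ¬(exists x: φ) = forall x: ¬φ.
Apply to the universal statement.

exists k: ~(k >= 10)


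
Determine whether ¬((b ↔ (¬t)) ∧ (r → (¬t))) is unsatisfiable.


Truth table over {b, r, t}:
b | r | t | φ
-------------
F | F | F | T
T | F | F | F
F | T | F | T
T | T | F | F
F | F | T | F
T | F | T | T
F | T | T | T
T | T | T | T
Satisfying assignment at row 1: b=F, r=F, t=F gives T.

No, it is not a contradiction.


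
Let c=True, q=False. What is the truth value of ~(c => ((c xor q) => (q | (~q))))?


Substitute c=True, q=False:
c xor q = True xor False = True
~q = True
q | (~q) = False | True = True
(c xor q) => (q | (~q)) = True => True = True
c => ((c xor q) => (q | (~q))) = True => True = True
~(c => ((c xor q) => (q | (~q)))) = False

False


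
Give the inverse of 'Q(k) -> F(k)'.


The inverse of (P → Q) is (¬P → ¬Q). It is equivalent to the converse, not to the original.
Here P = 'Q(k)' and Q = 'F(k)'.

If not (Q(k)), then not (F(k)).


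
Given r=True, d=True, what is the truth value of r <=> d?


Biconditional is true when both operands have the same truth value.
Substitute: r=True, d=True.
True <=> True evaluates to True.

True


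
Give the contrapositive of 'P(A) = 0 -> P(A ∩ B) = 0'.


The contrapositive of (P → Q) is (¬Q → ¬P); it is logically equivalent to the original.
Here P = 'P(A) = 0' and Q = 'P(A ∩ B) = 0'.

If not (P(A ∩ B) = 0), then not (P(A) = 0).


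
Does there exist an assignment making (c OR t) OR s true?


Search for a satisfying assignment over {c, s, t}.
Try c=T, s=F, t=F: the formula evaluates to T.
A satisfying assignment exists.

Satisfiable.


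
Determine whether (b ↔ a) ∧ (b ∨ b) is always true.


Build the truth table over {a, b}:
a | b | φ
---------
F | F | F
T | F | F
F | T | F
T | T | T
Counterexample at row 1: with a=F, b=F, the formula is F.

No, it is not a tautology.


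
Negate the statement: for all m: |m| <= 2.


¬(for all x: φ) = there exists x: ¬φ, and ¬(there exists x: φ) = for all x: ¬φ.
Apply to the universal statement.

there exists m: NOT(|m| <= 2)


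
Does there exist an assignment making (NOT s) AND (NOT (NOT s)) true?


Check all 2 assignments over {s}:
s | φ
-----
F | F
T | F
No assignment makes the formula true.

Unsatisfiable.


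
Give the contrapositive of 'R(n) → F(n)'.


The contrapositive of (P → Q) is (¬Q → ¬P); it is logically equivalent to the original.
Here P = 'R(n)' and Q = 'F(n)'.

If not (F(n)), then not (R(n)).


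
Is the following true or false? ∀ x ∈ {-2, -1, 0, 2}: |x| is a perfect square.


Evaluate the predicate on each element: -2:F, -1:T, 0:T, 2:F.
Counterexample x = -2 fails the predicate.

F


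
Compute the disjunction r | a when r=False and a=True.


Disjunction is false only when both operands are false.
Substitute: r=False, a=True.
False | True evaluates to True.

True


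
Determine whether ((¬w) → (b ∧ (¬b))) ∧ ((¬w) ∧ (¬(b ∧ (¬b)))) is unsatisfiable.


Truth table over {b, w}:
b | w | φ
---------
F | F | F
T | F | F
F | T | F
T | T | F
Every row is false.

Yes, it is a contradiction.


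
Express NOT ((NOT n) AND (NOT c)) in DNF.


Step 1: Apply De Morgan: ¬((¬n) ∧ (¬c)) = ¬(¬n) ∨ ¬(¬c).
Step 2: Eliminate any double negations (¬¬X = X).

n OR c


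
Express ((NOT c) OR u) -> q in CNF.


Step 1: Rewrite as ¬((¬c) ∨ u) ∨ q = (¬(¬c) ∧ ¬u) ∨ q.
Step 2: Distribute ∨ over ∧.
Step 3: Eliminate any double negations (¬¬X = X).

(c OR q) AND ((NOT u) OR q)


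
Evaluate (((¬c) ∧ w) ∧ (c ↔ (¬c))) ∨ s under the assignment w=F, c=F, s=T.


Substitute w=F, c=F, s=T:
¬c = T
(¬c) ∧ w = T ∧ F = F
¬c = T
c ↔ (¬c) = F ↔ T = F
((¬c) ∧ w) ∧ (c ↔ (¬c)) = F ∧ F = F
(((¬c) ∧ w) ∧ (c ↔ (¬c))) ∨ s = F ∨ T = T

T


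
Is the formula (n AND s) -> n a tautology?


Build the truth table over {n, s}:
n | s | φ
---------
F | F | T
T | F | T
F | T | T
T | T | T
Every row evaluates to true.

Yes, it is a tautology.


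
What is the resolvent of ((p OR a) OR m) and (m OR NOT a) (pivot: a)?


The clauses contain complementary literals a and NOTa.
Resolution eliminates this pair and disjoins the remaining literals (merging duplicates).

(m OR p)


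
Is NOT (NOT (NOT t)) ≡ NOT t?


Compare truth tables:
t | φ | ψ
---------
F | T | T
T | F | F
The columns φ and ψ agree on every row.

Yes, they are logically equivalent.


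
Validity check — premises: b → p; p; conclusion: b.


This is affirming the consequent (fallacy). There exist truth assignments where the premises are all true but the conclusion is false.

Invalid.


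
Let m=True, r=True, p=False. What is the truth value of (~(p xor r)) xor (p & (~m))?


Substitute m=True, r=True, p=False:
p xor r = False xor True = True
~(p xor r) = False
~m = False
p & (~m) = False & False = False
(~(p xor r)) xor (p & (~m)) = False xor False = False

False


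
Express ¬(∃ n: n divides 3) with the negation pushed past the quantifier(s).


¬(∀ x: φ) = ∃ x: ¬φ, and ¬(∃ x: φ) = ∀ x: ¬φ.
Apply to the existential statement.

∀ n: ¬(n divides 3)


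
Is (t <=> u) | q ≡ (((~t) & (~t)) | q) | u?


Compare truth tables:
q | t | u | φ | ψ
-----------------
False | False | False | True | True
True | False | False | True | True
False | True | False | False | False
True | True | False | True | True
False | False | True | False | True
True | False | True | True | True
False | True | True | True | True
True | True | True | True | True
They differ at row 5 (q=False, t=False, u=True): φ=False but ψ=True.

No, they are not logically equivalent.


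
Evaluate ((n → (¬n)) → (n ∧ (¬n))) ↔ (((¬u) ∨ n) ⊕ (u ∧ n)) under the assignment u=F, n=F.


Substitute u=F, n=F:
¬n = T
n → (¬n) = F → T = T
¬n = T
n ∧ (¬n) = F ∧ T = F
(n → (¬n)) → (n ∧ (¬n)) = T → F = F
¬u = T
(¬u) ∨ n = T ∨ F = T
u ∧ n = F ∧ F = F
((¬u) ∨ n) ⊕ (u ∧ n) = T ⊕ F = T
((n → (¬n)) → (n ∧ (¬n))) ↔ (((¬u) ∨ n) ⊕ (u ∧ n)) = F ↔ T = F

F


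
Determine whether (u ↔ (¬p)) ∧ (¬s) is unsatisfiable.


Truth table over {p, s, u}:
p | s | u | φ
-------------
F | F | F | F
T | F | F | T
F | T | F | F
T | T | F | F
F | F | T | T
T | F | T | F
F | T | T | F
T | T | T | F
Satisfying assignment at row 2: p=T, s=F, u=F gives T.

No, it is not a contradiction.


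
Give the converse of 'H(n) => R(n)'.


The converse of (P → Q) is (Q → P). It is not in general equivalent to the original.
Here P = 'H(n)' and Q = 'R(n)'.

If R(n), then H(n).


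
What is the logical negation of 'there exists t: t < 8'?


¬(for all x: φ) = there exists x: ¬φ, and ¬(there exists x: φ) = for all x: ¬φ.
Apply to the existential statement.

for all t: NOT(t < 8)


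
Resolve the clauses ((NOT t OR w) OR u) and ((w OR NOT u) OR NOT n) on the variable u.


The clauses contain complementary literals u and NOTu.
Resolution eliminates this pair and disjoins the remaining literals (merging duplicates).

((NOT t OR w) OR NOT n)


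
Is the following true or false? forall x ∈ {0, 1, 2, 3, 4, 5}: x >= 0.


Evaluate the predicate on each element: 0:True, 1:True, 2:True, 3:True, 4:True, 5:True.
Every element satisfies the predicate.

True


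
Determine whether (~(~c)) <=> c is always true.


Build the truth table over {c}:
c | φ
-----
False | True
True | True
Every row evaluates to true.

Yes, it is a tautology.


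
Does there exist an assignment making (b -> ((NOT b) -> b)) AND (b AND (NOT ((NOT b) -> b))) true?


Check all 2 assignments over {b}:
b | φ
-----
F | F
T | F
No assignment makes the formula true.

Unsatisfiable.


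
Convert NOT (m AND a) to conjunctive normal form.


Step 1: Apply De Morgan: ¬(m ∧ a) = ¬m ∨ ¬a.

(NOT m) OR (NOT a)


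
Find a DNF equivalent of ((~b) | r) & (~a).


Step 1: Distribute ∧ over ∨: ((¬b) ∨ r) ∧ (¬a) = ((¬b) ∧ (¬a)) ∨ (r ∧ (¬a)).

((~b) & (~a)) | (r & (~a))


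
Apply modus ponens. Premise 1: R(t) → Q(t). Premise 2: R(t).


Modus ponens: from (P → Q) and P, infer Q.
P = 'R(t)' is asserted, and P → Q holds, so Q follows.

Q(t).


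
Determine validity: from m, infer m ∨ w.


This matches the form of disjunction introduction: the conclusion follows in every model of the premises.

Valid.


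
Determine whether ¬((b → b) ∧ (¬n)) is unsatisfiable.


Truth table over {b, n}:
b | n | φ
---------
F | F | F
T | F | F
F | T | T
T | T | T
Satisfying assignment at row 3: b=F, n=T gives T.

No, it is not a contradiction.


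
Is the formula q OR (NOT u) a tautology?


Build the truth table over {q, u}:
q | u | φ
---------
F | F | T
T | F | T
F | T | F
T | T | T
Counterexample at row 3: with q=F, u=T, the formula is F.

No, it is not a tautology.


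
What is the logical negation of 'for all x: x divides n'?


¬(for all x: φ) = there exists x: ¬φ, and ¬(there exists x: φ) = for all x: ¬φ.
Apply to the universal statement.

there exists x: NOT(x divides n)


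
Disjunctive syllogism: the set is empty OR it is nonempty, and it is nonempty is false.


Disjunctive syllogism: from (P ∨ Q) and ¬P, infer Q.
One disjunct, 'it is nonempty', is ruled out; the other must hold.

the set is empty


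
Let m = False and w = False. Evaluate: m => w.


Implication is false only when antecedent is true and consequent is false.
Substitute: m=False, w=False.
False => False evaluates to True.

True


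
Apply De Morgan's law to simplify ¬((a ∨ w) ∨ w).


De Morgan: the negation of a disjunction is the conjunction of the negations.
Distribute ¬ across ∨, flipping it to ∧, and negate each literal.

((¬a) ∧ (¬w)) ∧ (¬w)


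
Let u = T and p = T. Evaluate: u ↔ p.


Biconditional is true when both operands have the same truth value.
Substitute: u=T, p=T.
T ↔ T evaluates to T.

T


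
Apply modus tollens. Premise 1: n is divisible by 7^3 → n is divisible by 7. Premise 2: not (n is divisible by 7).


Modus tollens: from (P → Q) and ¬Q, infer ¬P.
Q = 'n is divisible by 7' is denied; since P → Q, P must also fail.

Not (n is divisible by 7^3).


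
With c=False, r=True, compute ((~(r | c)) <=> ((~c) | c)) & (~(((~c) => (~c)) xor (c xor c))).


Substitute c=False, r=True:
… (earlier sub-steps elided)
~c = True
(~c) | c = True | False = True
(~(r | c)) <=> ((~c) | c) = False <=> True = False
~c = True
~c = True
(~c) => (~c) = True => True = True
c xor c = False xor False = False
((~c) => (~c)) xor (c xor c) = True xor False = True
~(((~c) => (~c)) xor (c xor c)) = False
((~(r | c)) <=> ((~c) | c)) & (~(((~c) => (~c)) xor (c xor c))) = False & False = False

False


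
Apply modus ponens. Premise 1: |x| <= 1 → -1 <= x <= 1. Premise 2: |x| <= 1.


Modus ponens: from (P → Q) and P, infer Q.
P = '|x| <= 1' is asserted, and P → Q holds, so Q follows.

-1 <= x <= 1.


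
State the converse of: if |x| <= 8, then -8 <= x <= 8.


The converse of (P → Q) is (Q → P). It is not in general equivalent to the original.
Here P = '|x| <= 8' and Q = '-8 <= x <= 8'.

If -8 <= x <= 8, then |x| <= 8.


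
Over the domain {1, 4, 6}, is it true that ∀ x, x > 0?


Evaluate the predicate on each element: 1:T, 4:T, 6:T.
Every element satisfies the predicate.

T


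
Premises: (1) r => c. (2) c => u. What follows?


Hypothetical syllogism: from (P → Q) and (Q → R), infer (P → R).
Chain the two implications through the shared middle term 'c'.

r => u


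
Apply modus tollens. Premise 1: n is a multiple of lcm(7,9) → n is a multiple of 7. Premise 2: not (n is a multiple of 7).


Modus tollens: from (P → Q) and ¬Q, infer ¬P.
Q = 'n is a multiple of 7' is denied; since P → Q, P must also fail.

Not (n is a multiple of lcm(7,9)).


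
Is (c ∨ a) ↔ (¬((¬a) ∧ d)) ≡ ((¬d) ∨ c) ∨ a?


Compare truth tables:
a | c | d | φ | ψ
-----------------
F | F | F | F | T
T | F | F | T | T
F | T | F | T | T
T | T | F | T | T
F | F | T | T | F
T | F | T | T | T
F | T | T | F | T
T | T | T | T | T
They differ at row 1 (a=F, c=F, d=F): φ=F but ψ=T.

No, they are not logically equivalent.


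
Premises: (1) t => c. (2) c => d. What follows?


Hypothetical syllogism: from (P → Q) and (Q → R), infer (P → R).
Chain the two implications through the shared middle term 'c'.

t => d


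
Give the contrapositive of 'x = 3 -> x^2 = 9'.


The contrapositive of (P → Q) is (¬Q → ¬P); it is logically equivalent to the original.
Here P = 'x = 3' and Q = 'x^2 = 9'.

If not (x^2 = 9), then not (x = 3).


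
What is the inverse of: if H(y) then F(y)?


The inverse of (P → Q) is (¬P → ¬Q). It is equivalent to the converse, not to the original.
Here P = 'H(y)' and Q = 'F(y)'.

If not (H(y)), then not (F(y)).


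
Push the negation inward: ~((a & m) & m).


De Morgan: the negation of a conjunction is the disjunction of the negations.
Distribute ~ across &, flipping it to |, and negate each literal.

((~a) | (~m)) | (~m)


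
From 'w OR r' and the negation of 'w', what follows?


Disjunctive syllogism: from (P ∨ Q) and ¬P, infer Q.
One disjunct, 'w', is ruled out; the other must hold.

r


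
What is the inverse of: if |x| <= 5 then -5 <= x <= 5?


The inverse of (P → Q) is (¬P → ¬Q). It is equivalent to the converse, not to the original.
Here P = '|x| <= 5' and Q = '-5 <= x <= 5'.

If not (|x| <= 5), then not (-5 <= x <= 5).


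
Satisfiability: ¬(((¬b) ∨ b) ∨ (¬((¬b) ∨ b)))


Check all 2 assignments over {b}:
b | φ
-----
F | F
T | F
No assignment makes the formula true.

Unsatisfiable.


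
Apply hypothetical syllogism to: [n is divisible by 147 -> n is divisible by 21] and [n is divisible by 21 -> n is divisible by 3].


Hypothetical syllogism: from (P → Q) and (Q → R), infer (P → R).
Chain the two implications through the shared middle term 'n is divisible by 21'.

n is divisible by 147 -> n is divisible by 3


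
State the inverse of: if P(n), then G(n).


The inverse of (P → Q) is (¬P → ¬Q). It is equivalent to the converse, not to the original.
Here P = 'P(n)' and Q = 'G(n)'.

If not (P(n)), then not (G(n)).


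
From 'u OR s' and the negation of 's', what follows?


Disjunctive syllogism: from (P ∨ Q) and ¬P, infer Q.
One disjunct, 's', is ruled out; the other must hold.

u


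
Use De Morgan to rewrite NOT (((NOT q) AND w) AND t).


De Morgan: the negation of a conjunction is the disjunction of the negations.
Distribute NOT across AND, flipping it to OR, and negate each literal.

(q OR (NOT w)) OR (NOT t)


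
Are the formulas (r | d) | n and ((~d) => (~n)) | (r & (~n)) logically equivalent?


Compare truth tables:
d | n | r | φ | ψ
-----------------
False | False | False | False | True
True | False | False | True | True
False | True | False | True | False
True | True | False | True | True
False | False | True | True | True
True | False | True | True | True
False | True | True | True | False
True | True | True | True | True
They differ at row 1 (d=False, n=False, r=False): φ=False but ψ=True.

No, they are not logically equivalent.


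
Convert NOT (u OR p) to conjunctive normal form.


Step 1: Apply De Morgan: ¬(u ∨ p) = ¬u ∧ ¬p.

(NOT u) AND (NOT p)


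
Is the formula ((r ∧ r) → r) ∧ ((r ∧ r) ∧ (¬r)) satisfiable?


Check all 2 assignments over {r}:
r | φ
-----
F | F
T | F
No assignment makes the formula true.

Unsatisfiable.


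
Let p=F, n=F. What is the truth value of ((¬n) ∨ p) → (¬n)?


Substitute p=F, n=F:
¬n = T
(¬n) ∨ p = T ∨ F = T
¬n = T
((¬n) ∨ p) → (¬n) = T → T = T

T


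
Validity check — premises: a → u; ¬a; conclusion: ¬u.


This is denying the antecedent (fallacy). There exist truth assignments where the premises are all true but the conclusion is false.

Invalid.


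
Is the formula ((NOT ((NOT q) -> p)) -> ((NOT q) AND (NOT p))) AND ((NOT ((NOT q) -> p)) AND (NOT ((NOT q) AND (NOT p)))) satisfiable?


Check all 4 assignments over {p, q}:
p | q | φ
---------
F | F | F
T | F | F
F | T | F
T | T | F
No assignment makes the formula true.

Unsatisfiable.


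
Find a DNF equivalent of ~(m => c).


Step 1: Rewrite implication then negate: ¬(¬m ∨ c) = m ∧ ¬c.

m & (~c)


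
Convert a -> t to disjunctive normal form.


Step 1: Rewrite a → t as ¬a ∨ t.

(NOT a) OR t


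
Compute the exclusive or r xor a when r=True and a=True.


Exclusive or is true when exactly one operand is true.
Substitute: r=True, a=True.
True xor True evaluates to False.

False


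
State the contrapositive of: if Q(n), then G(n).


The contrapositive of (P → Q) is (¬Q → ¬P); it is logically equivalent to the original.
Here P = 'Q(n)' and Q = 'G(n)'.

If not (G(n)), then not (Q(n)).


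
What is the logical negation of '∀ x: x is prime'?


¬(∀ x: φ) = ∃ x: ¬φ, and ¬(∃ x: φ) = ∀ x: ¬φ.
Apply to the universal statement.

∃ x: ¬(x is prime)


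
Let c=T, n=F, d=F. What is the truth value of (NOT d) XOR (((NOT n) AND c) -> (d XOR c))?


Substitute c=T, n=F, d=F:
NOT d = T
NOT n = T
(NOT n) AND c = T AND T = T
d XOR c = F XOR T = T
((NOT n) AND c) -> (d XOR c) = T -> T = T
(NOT d) XOR (((NOT n) AND c) -> (d XOR c)) = T XOR T = F

F


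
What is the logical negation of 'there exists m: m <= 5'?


¬(for all x: φ) = there exists x: ¬φ, and ¬(there exists x: φ) = for all x: ¬φ.
Apply to the existential statement.

for all m: NOT(m <= 5)


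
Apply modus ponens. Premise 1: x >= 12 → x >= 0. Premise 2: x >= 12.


Modus ponens: from (P → Q) and P, infer Q.
P = 'x >= 12' is asserted, and P → Q holds, so Q follows.

x >= 0.


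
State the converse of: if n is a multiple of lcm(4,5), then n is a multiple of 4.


The converse of (P → Q) is (Q → P). It is not in general equivalent to the original.
Here P = 'n is a multiple of lcm(4,5)' and Q = 'n is a multiple of 4'.

If n is a multiple of 4, then n is a multiple of lcm(4,5).


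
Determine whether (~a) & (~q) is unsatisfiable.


Truth table over {a, q}:
a | q | φ
---------
False | False | True
True | False | False
False | True | False
True | True | False
Satisfying assignment at row 1: a=False, q=False gives True.

No, it is not a contradiction.


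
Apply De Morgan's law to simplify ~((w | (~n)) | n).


De Morgan: the negation of a disjunction is the conjunction of the negations.
Distribute ~ across |, flipping it to &, and negate each literal.

((~w) & n) & (~n)


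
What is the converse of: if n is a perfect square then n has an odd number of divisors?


The converse of (P → Q) is (Q → P). It is not in general equivalent to the original.
Here P = 'n is a perfect square' and Q = 'n has an odd number of divisors'.

If n has an odd number of divisors, then n is a perfect square.


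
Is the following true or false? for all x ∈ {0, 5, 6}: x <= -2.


Evaluate the predicate on each element: 0:F, 5:F, 6:F.
Counterexample x = 0 fails the predicate.

F


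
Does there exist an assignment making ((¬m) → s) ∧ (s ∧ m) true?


Search for a satisfying assignment over {m, s}.
Try m=T, s=T: the formula evaluates to T.
A satisfying assignment exists.

Satisfiable.


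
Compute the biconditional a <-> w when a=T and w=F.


Biconditional is true when both operands have the same truth value.
Substitute: a=T, w=F.
T <-> F evaluates to F.

F


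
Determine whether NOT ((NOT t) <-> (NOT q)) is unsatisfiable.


Truth table over {q, t}:
q | t | φ
---------
F | F | F
T | F | T
F | T | T
T | T | F
Satisfying assignment at row 2: q=T, t=F gives T.

No, it is not a contradiction.


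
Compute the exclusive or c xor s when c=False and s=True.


Exclusive or is true when exactly one operand is true.
Substitute: c=False, s=True.
False xor True evaluates to True.

True


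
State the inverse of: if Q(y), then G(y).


The inverse of (P → Q) is (¬P → ¬Q). It is equivalent to the converse, not to the original.
Here P = 'Q(y)' and Q = 'G(y)'.

If not (Q(y)), then not (G(y)).


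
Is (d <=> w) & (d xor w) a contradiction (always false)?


Truth table over {d, w}:
d | w | φ
---------
False | False | False
True | False | False
False | True | False
True | True | False
Every row is false.

Yes, it is a contradiction.


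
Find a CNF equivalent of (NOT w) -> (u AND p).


Step 1: Rewrite (¬w) → (u ∧ p) as ¬(¬w) ∨ (u ∧ p).
Step 2: Distribute ∨ over ∧.
Step 3: Eliminate any double negations (¬¬X = X).

(w OR u) AND (w OR p)


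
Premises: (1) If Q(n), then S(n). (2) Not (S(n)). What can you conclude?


Modus tollens: from (P → Q) and ¬Q, infer ¬P.
Q = 'S(n)' is denied; since P → Q, P must also fail.

Not (Q(n)).


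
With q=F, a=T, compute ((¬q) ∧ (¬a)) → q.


Substitute q=F, a=T:
¬q = T
¬a = F
(¬q) ∧ (¬a) = T ∧ F = F
((¬q) ∧ (¬a)) → q = F → F = T

T


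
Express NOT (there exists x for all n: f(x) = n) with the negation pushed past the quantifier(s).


Negation flips each quantifier (∀↔∃) and negates the inner predicate.
¬(there exists x for all n: φ) = for all x there exists n: ¬φ.

for all x there exists n: NOT(f(x) = n)


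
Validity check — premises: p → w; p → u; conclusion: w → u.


This is (no valid rule). There exist truth assignments where the premises are all true but the conclusion is false.

Invalid.


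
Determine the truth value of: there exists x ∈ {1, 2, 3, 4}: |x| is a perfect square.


Evaluate the predicate on each element: 1:T, 2:F, 3:F, 4:T.
Witness x = 1 satisfies the predicate.

T


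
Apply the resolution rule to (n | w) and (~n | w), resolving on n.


The clauses contain complementary literals n and ~n.
Resolution eliminates this pair and disjoins the remaining literals (merging duplicates).

w


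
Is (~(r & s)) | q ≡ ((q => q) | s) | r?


Compare truth tables:
q | r | s | φ | ψ
-----------------
False | False | False | True | True
True | False | False | True | True
False | True | False | True | True
True | True | False | True | True
False | False | True | True | True
True | False | True | True | True
False | True | True | False | True
True | True | True | True | True
They differ at row 7 (q=False, r=True, s=True): φ=False but ψ=True.

No, they are not logically equivalent.


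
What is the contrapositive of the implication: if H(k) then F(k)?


The contrapositive of (P → Q) is (¬Q → ¬P); it is logically equivalent to the original.
Here P = 'H(k)' and Q = 'F(k)'.

If not (F(k)), then not (H(k)).


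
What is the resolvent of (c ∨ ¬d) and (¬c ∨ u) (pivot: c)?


The clauses contain complementary literals c and ¬c.
Resolution eliminates this pair and disjoins the remaining literals (merging duplicates).

(¬d ∨ u)


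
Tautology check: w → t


Build the truth table over {t, w}:
t | w | φ
---------
F | F | T
T | F | T
F | T | F
T | T | T
Counterexample at row 3: with t=F, w=T, the formula is F.

No, it is not a tautology.


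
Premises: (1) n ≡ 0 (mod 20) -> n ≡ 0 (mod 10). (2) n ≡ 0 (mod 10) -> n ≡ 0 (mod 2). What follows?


Hypothetical syllogism: from (P → Q) and (Q → R), infer (P → R).
Chain the two implications through the shared middle term 'n ≡ 0 (mod 10)'.

n ≡ 0 (mod 20) -> n ≡ 0 (mod 2)


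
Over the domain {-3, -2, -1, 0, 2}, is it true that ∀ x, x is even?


Evaluate the predicate on each element: -3:F, -2:T, -1:F, 0:T, 2:T.
Counterexample x = -3 fails the predicate.

F


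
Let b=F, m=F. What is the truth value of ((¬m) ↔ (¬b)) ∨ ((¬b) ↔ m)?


Substitute b=F, m=F:
¬m = T
¬b = T
(¬m) ↔ (¬b) = T ↔ T = T
¬b = T
(¬b) ↔ m = T ↔ F = F
((¬m) ↔ (¬b)) ∨ ((¬b) ↔ m) = T ∨ F = T

T


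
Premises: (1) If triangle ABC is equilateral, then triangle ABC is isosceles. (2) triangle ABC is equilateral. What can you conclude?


Modus ponens: from (P → Q) and P, infer Q.
P = 'triangle ABC is equilateral' is asserted, and P → Q holds, so Q follows.

triangle ABC is isosceles.


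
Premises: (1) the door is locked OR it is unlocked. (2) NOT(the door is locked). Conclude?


Disjunctive syllogism: from (P ∨ Q) and ¬P, infer Q.
One disjunct, 'the door is locked', is ruled out; the other must hold.

it is unlocked


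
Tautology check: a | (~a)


Build the truth table over {a}:
a | φ
-----
False | True
True | True
Every row evaluates to true.

Yes, it is a tautology.


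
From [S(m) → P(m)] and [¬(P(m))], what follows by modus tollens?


Modus tollens: from (P → Q) and ¬Q, infer ¬P.
Q = 'P(m)' is denied; since P → Q, P must also fail.

Not (S(m)).


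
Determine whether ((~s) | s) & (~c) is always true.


Build the truth table over {c, s}:
c | s | φ
---------
False | False | True
True | False | False
False | True | True
True | True | False
Counterexample at row 2: with c=True, s=False, the formula is False.

No, it is not a tautology.


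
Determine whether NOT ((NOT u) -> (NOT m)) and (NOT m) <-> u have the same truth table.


Compare truth tables:
m | u | φ | ψ
-------------
F | F | F | F
T | F | T | T
F | T | F | T
T | T | F | F
They differ at row 3 (m=F, u=T): φ=F but ψ=T.

No, they are not logically equivalent.


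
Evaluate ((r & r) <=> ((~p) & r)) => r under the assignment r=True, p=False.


Substitute r=True, p=False:
r & r = True & True = True
~p = True
(~p) & r = True & True = True
(r & r) <=> ((~p) & r) = True <=> True = True
((r & r) <=> ((~p) & r)) => r = True => True = True

True


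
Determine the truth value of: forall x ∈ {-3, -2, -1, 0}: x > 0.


Evaluate the predicate on each element: -3:False, -2:False, -1:False, 0:False.
Counterexample x = -3 fails the predicate.

False


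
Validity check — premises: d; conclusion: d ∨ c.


This matches the form of disjunction introduction: the conclusion follows in every model of the premises.

Valid.


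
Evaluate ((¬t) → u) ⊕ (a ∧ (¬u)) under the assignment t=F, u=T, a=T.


Substitute t=F, u=T, a=T:
¬t = T
(¬t) → u = T → T = T
¬u = F
a ∧ (¬u) = T ∧ F = F
((¬t) → u) ⊕ (a ∧ (¬u)) = T ⊕ F = T

T


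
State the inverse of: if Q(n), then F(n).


The inverse of (P → Q) is (¬P → ¬Q). It is equivalent to the converse, not to the original.
Here P = 'Q(n)' and Q = 'F(n)'.

If not (Q(n)), then not (F(n)).


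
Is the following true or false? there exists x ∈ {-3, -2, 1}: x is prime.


Evaluate the predicate on each element: -3:F, -2:F, 1:F.
No element satisfies the predicate.

F


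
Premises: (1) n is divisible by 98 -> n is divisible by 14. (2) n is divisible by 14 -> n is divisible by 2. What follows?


Hypothetical syllogism: from (P → Q) and (Q → R), infer (P → R).
Chain the two implications through the shared middle term 'n is divisible by 14'.

n is divisible by 98 -> n is divisible by 2


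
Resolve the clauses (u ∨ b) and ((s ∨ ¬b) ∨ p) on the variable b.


The clauses contain complementary literals b and ¬b.
Resolution eliminates this pair and disjoins the remaining literals (merging duplicates).

((u ∨ p) ∨ s)


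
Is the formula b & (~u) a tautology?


Build the truth table over {b, u}:
b | u | φ
---------
False | False | False
True | False | True
False | True | False
True | True | False
Counterexample at row 1: with b=False, u=False, the formula is False.

No, it is not a tautology.


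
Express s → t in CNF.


Step 1: Rewrite s → t as ¬s ∨ t.

(¬s) ∨ t


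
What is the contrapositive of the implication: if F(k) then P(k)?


The contrapositive of (P → Q) is (¬Q → ¬P); it is logically equivalent to the original.
Here P = 'F(k)' and Q = 'P(k)'.

If not (P(k)), then not (F(k)).


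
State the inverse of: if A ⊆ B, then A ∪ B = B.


The inverse of (P → Q) is (¬P → ¬Q). It is equivalent to the converse, not to the original.
Here P = 'A ⊆ B' and Q = 'A ∪ B = B'.

If not (A ⊆ B), then not (A ∪ B = B).


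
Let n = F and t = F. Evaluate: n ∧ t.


Conjunction is true only when both operands are true.
Substitute: n=F, t=F.
F ∧ F evaluates to F.

F


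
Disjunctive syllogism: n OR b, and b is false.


Disjunctive syllogism: from (P ∨ Q) and ¬P, infer Q.
One disjunct, 'b', is ruled out; the other must hold.

n


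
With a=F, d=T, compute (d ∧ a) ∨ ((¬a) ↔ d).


Substitute a=F, d=T:
d ∧ a = T ∧ F = F
¬a = T
(¬a) ↔ d = T ↔ T = T
(d ∧ a) ∨ ((¬a) ↔ d) = F ∨ T = T

T


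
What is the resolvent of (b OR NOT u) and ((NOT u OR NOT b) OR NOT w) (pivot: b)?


The clauses contain complementary literals b and NOTb.
Resolution eliminates this pair and disjoins the remaining literals (merging duplicates).

(NOT u OR NOT w)


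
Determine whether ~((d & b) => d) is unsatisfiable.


Truth table over {b, d}:
b | d | φ
---------
False | False | False
True | False | False
False | True | False
True | True | False
Every row is false.

Yes, it is a contradiction.


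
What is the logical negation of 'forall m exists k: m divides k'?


Negation flips each quantifier (∀↔∃) and negates the inner predicate.
¬(forall m exists k: φ) = exists m forall k: ¬φ.

exists m forall k: ~(m divides k)


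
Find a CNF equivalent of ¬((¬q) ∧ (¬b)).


Step 1: Apply De Morgan: ¬((¬q) ∧ (¬b)) = ¬(¬q) ∨ ¬(¬b).
Step 2: Eliminate any double negations (¬¬X = X).

q ∨ b


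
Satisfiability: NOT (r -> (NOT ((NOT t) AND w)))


Search for a satisfying assignment over {r, t, w}.
Try r=T, t=F, w=T: the formula evaluates to T.
A satisfying assignment exists.

Satisfiable.


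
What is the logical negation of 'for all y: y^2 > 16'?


¬(for all x: φ) = there exists x: ¬φ, and ¬(there exists x: φ) = for all x: ¬φ.
Apply to the universal statement.

there exists y: NOT(y^2 > 16)


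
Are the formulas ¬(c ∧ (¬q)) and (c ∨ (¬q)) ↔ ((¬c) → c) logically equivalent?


Compare truth tables:
c | q | φ | ψ
-------------
F | F | T | F
T | F | F | T
F | T | T | T
T | T | T | T
They differ at row 1 (c=F, q=F): φ=T but ψ=F.

No, they are not logically equivalent.


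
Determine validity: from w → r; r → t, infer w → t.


This matches the form of hypothetical syllogism: the conclusion follows in every model of the premises.

Valid.


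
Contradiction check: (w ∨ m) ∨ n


Truth table over {m, n, w}:
m | n | w | φ
-------------
F | F | F | F
T | F | F | T
F | T | F | T
T | T | F | T
F | F | T | T
T | F | T | T
F | T | T | T
T | T | T | T
Satisfying assignment at row 2: m=T, n=F, w=F gives T.

No, it is not a contradiction.


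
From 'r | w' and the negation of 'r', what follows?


Disjunctive syllogism: from (P ∨ Q) and ¬P, infer Q.
One disjunct, 'r', is ruled out; the other must hold.

w


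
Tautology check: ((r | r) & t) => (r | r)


Build the truth table over {r, t}:
r | t | φ
---------
False | False | True
True | False | True
False | True | True
True | True | True
Every row evaluates to true.

Yes, it is a tautology.


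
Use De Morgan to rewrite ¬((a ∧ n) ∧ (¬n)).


De Morgan: the negation of a conjunction is the disjunction of the negations.
Distribute ¬ across ∧, flipping it to ∨, and negate each literal.

((¬a) ∨ (¬n)) ∨ n


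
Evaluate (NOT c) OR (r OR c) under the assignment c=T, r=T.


Substitute c=T, r=T:
NOT c = F
r OR c = T OR T = T
(NOT c) OR (r OR c) = F OR T = T

T


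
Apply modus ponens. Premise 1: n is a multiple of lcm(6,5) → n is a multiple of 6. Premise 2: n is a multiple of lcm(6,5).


Modus ponens: from (P → Q) and P, infer Q.
P = 'n is a multiple of lcm(6,5)' is asserted, and P → Q holds, so Q follows.

n is a multiple of 6.


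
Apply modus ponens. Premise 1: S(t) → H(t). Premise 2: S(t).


Modus ponens: from (P → Q) and P, infer Q.
P = 'S(t)' is asserted, and P → Q holds, so Q follows.

H(t).


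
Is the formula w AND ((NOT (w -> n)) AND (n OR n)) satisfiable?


Check all 4 assignments over {n, w}:
n | w | φ
---------
F | F | F
T | F | F
F | T | F
T | T | F
No assignment makes the formula true.

Unsatisfiable.


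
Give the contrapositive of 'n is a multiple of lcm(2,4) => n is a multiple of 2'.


The contrapositive of (P → Q) is (¬Q → ¬P); it is logically equivalent to the original.
Here P = 'n is a multiple of lcm(2,4)' and Q = 'n is a multiple of 2'.

If not (n is a multiple of 2), then not (n is a multiple of lcm(2,4)).


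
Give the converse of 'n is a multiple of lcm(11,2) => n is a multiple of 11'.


The converse of (P → Q) is (Q → P). It is not in general equivalent to the original.
Here P = 'n is a multiple of lcm(11,2)' and Q = 'n is a multiple of 11'.

If n is a multiple of 11, then n is a multiple of lcm(11,2).


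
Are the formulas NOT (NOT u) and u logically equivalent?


Compare truth tables:
u | φ | ψ
---------
F | F | F
T | T | T
The columns φ and ψ agree on every row.

Yes, they are logically equivalent.


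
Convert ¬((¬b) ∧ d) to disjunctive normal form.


Step 1: Apply De Morgan: ¬((¬b) ∧ d) = ¬(¬b) ∨ ¬d.
Step 2: Eliminate any double negations (¬¬X = X).

b ∨ (¬d)


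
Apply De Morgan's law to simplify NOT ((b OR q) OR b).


De Morgan: the negation of a disjunction is the conjunction of the negations.
Distribute NOT across OR, flipping it to AND, and negate each literal.

((NOT b) AND (NOT q)) AND (NOT b)


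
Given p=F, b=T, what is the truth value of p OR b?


Disjunction is false only when both operands are false.
Substitute: p=F, b=T.
F OR T evaluates to T.

T
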